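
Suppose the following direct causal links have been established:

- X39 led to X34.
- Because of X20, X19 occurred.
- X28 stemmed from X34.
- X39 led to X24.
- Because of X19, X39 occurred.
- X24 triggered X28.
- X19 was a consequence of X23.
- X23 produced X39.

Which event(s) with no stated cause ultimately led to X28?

Tracing upstream from X28: X28 ← X34 ← X39 ← X23.
A separate upstream branch: X28 ← X34 ← X39 ← X19 ← X20.
Each of those chain origins has no stated cause.

X20, X23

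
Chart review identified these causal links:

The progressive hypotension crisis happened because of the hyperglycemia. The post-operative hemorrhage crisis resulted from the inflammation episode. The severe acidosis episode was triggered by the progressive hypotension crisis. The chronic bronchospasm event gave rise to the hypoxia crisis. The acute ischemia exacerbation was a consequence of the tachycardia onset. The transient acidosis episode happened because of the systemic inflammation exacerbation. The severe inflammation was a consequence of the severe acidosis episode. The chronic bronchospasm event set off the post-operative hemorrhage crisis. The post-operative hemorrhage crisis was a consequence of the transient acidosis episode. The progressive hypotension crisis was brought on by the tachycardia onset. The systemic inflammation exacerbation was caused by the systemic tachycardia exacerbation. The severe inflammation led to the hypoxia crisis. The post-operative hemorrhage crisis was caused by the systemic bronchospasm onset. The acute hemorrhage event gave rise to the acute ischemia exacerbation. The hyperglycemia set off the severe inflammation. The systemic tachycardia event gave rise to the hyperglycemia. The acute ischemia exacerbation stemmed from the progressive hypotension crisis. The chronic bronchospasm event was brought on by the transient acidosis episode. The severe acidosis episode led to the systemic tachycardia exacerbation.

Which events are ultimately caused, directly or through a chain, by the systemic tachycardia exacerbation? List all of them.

Direct effects: the systemic inflammation exacerbation.
2 steps out: the transient acidosis episode.
3 steps out: the chronic bronchospasm event, the post-operative hemorrhage crisis.
4 steps out: the hypoxia crisis.
Not reachable from it: the tachycardia onset, the systemic tachycardia event, the hyperglycemia, the progressive hypotension crisis, the acute hemorrhage event, the acute ischemia exacerbation, the systemic bronchospasm onset, the inflammation episode, the severe acidosis episode, the severe inflammation.

the chronic bronchospasm event, the hypoxia crisis, the post-operative hemorrhage crisis, the systemic inflammation exacerbation, the transient acidosis episode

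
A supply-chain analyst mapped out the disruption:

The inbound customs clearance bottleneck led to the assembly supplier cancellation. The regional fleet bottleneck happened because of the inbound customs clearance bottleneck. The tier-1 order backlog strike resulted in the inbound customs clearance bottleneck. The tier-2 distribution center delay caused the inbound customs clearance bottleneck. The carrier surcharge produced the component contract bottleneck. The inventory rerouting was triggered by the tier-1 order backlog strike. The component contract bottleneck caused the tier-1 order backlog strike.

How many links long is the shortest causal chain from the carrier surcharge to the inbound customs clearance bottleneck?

3

Shortest chain: the carrier surcharge → the component contract bottleneck → the tier-1 order backlog strike → the inbound customs clearance bottleneck.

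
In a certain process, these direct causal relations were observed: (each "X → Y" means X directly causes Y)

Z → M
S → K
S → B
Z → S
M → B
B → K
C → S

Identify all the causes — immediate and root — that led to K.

B, C, M, S, Z

Immediate causes of K: S, B.
Further upstream: Z, M, C.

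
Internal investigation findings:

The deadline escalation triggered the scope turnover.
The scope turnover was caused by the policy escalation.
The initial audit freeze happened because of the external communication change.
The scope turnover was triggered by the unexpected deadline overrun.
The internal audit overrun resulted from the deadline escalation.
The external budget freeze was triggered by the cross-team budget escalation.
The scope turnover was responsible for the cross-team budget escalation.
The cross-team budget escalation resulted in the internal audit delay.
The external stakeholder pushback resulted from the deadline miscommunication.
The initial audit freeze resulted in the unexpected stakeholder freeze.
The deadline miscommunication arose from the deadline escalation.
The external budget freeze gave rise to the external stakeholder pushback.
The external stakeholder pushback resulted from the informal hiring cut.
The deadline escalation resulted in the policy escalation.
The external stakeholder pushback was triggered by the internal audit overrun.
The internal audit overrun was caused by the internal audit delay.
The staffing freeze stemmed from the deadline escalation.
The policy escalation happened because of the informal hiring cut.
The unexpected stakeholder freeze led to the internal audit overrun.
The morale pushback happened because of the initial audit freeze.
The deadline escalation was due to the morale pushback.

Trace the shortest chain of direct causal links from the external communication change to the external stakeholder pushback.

the external communication change → the initial audit freeze
the initial audit freeze → the unexpected stakeholder freeze
the unexpected stakeholder freeze → the internal audit overrun
the internal audit overrun → the external stakeholder pushback
Length: 4 steps.

the external communication change → the initial audit freeze → the unexpected stakeholder freeze → the internal audit overrun → the external stakeholder pushback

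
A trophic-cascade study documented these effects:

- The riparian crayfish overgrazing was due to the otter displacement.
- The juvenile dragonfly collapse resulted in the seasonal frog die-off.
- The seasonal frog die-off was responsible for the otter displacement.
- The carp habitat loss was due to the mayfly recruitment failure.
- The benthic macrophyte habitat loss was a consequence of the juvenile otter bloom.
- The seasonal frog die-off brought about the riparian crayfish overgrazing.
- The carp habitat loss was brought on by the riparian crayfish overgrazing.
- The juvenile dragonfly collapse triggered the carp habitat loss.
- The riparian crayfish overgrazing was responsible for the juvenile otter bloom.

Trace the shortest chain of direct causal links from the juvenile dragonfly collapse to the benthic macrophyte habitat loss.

the juvenile dragonfly collapse → the seasonal frog die-off
the seasonal frog die-off → the riparian crayfish overgrazing
the riparian crayfish overgrazing → the juvenile otter bloom
the juvenile otter bloom → the benthic macrophyte habitat loss
Length: 4 steps.

the juvenile dragonfly collapse → the seasonal frog die-off → the riparian crayfish overgrazing → the juvenile otter bloom → the benthic macrophyte habitat loss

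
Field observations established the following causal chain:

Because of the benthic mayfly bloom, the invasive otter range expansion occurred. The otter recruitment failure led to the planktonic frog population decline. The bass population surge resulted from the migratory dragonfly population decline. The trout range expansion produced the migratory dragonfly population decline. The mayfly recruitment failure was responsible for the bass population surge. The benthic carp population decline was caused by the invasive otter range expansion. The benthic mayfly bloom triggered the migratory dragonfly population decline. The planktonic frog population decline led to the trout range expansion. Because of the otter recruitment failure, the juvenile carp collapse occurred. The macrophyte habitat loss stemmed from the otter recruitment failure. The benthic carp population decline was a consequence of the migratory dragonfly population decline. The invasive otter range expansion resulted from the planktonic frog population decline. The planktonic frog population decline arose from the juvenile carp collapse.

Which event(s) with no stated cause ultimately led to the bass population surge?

the benthic mayfly bloom, the mayfly recruitment failure, the otter recruitment failure

Tracing upstream from the bass population surge: the bass population surge ← the migratory dragonfly population decline ← the trout range expansion ← the planktonic frog population decline ← the otter recruitment failure.
A separate upstream branch: the bass population surge ← the migratory dragonfly population decline ← the benthic mayfly bloom.
A separate upstream branch: the bass population surge ← the mayfly recruitment failure.
Each of those chain origins has no stated cause.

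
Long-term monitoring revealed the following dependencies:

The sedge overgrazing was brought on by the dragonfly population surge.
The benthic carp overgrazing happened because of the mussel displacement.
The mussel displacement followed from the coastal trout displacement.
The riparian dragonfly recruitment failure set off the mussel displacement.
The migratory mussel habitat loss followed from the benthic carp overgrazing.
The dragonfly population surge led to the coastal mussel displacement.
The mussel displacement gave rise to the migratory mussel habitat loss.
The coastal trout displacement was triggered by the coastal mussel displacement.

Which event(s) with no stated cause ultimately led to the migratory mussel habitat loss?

the dragonfly population surge, the riparian dragonfly recruitment failure

Tracing upstream from the migratory mussel habitat loss: the migratory mussel habitat loss ← the mussel displacement ← the coastal trout displacement ← the coastal mussel displacement ← the dragonfly population surge.
A separate upstream branch: the migratory mussel habitat loss ← the mussel displacement ← the riparian dragonfly recruitment failure.
Each of those chain origins has no stated cause.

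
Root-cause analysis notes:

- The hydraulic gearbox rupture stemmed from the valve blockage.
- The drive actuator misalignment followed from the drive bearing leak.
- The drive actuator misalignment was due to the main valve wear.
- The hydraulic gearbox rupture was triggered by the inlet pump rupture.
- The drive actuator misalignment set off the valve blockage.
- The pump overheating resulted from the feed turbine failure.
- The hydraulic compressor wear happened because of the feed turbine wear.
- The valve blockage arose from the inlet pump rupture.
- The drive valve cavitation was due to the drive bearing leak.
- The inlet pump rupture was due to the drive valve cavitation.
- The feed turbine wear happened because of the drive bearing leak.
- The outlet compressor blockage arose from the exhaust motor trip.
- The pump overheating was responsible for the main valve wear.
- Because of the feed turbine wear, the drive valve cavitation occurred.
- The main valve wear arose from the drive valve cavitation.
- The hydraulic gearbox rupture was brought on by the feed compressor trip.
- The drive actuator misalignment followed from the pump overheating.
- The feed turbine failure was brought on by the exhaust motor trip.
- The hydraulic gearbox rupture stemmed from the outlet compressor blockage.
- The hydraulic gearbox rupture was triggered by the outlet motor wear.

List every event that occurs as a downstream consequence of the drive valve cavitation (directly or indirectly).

Direct effects: the main valve wear, the inlet pump rupture.
2 steps out: the drive actuator misalignment, the valve blockage, the hydraulic gearbox rupture.
Not reachable from it: the drive bearing leak, the outlet motor wear, the feed turbine wear, the exhaust motor trip, the outlet compressor blockage, the feed turbine failure, the pump overheating, the hydraulic compressor wear, the feed compressor trip.

the drive actuator misalignment, the hydraulic gearbox rupture, the inlet pump rupture, the main valve wear, the valve blockage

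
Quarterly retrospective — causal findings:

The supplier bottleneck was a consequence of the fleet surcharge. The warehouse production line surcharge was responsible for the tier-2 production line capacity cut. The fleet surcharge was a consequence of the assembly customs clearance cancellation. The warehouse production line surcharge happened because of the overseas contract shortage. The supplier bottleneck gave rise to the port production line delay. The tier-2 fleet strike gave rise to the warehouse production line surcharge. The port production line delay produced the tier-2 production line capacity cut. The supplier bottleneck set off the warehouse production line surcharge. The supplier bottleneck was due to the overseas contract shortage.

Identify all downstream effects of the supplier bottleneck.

the port production line delay, the tier-2 production line capacity cut, the warehouse production line surcharge

Direct effects: the port production line delay, the warehouse production line surcharge.
2 steps out: the tier-2 production line capacity cut.
Not reachable from it: the assembly customs clearance cancellation, the fleet surcharge, the overseas contract shortage, the tier-2 fleet strike.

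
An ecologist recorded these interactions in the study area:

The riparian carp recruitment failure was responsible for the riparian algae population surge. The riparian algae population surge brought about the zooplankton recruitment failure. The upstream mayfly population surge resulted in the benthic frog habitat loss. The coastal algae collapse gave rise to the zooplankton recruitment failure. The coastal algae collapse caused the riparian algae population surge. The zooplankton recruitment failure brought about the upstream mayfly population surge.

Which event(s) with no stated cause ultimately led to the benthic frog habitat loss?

the coastal algae collapse, the riparian carp recruitment failure

Tracing upstream from the benthic frog habitat loss: the benthic frog habitat loss ← the upstream mayfly population surge ← the zooplankton recruitment failure ← the riparian algae population surge ← the riparian carp recruitment failure.
A separate upstream branch: the benthic frog habitat loss ← the upstream mayfly population surge ← the zooplankton recruitment failure ← the coastal algae collapse.
Each of those chain origins has no stated cause.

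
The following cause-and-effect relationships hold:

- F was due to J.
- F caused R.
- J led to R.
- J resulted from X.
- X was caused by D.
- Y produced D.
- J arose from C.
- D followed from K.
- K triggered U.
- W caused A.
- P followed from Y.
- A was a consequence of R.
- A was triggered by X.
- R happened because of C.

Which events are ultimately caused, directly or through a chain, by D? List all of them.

Direct effects: X.
2 steps out: J, A.
3 steps out: F, R.
Not reachable from it: Y, K, P, U, C, W.

A, F, J, R, X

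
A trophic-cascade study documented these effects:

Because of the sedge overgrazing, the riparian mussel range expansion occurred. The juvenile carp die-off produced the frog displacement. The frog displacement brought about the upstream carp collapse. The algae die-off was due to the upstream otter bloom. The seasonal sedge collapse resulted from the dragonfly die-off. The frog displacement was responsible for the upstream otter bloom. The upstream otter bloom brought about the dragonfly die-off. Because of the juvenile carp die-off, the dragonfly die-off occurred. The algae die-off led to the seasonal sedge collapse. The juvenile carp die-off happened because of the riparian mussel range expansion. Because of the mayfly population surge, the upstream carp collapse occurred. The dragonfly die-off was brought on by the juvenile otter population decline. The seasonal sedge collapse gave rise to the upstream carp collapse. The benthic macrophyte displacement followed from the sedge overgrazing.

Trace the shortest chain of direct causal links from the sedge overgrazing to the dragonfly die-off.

the sedge overgrazing → the riparian mussel range expansion → the juvenile carp die-off → the dragonfly die-off

the sedge overgrazing → the riparian mussel range expansion
the riparian mussel range expansion → the juvenile carp die-off
the juvenile carp die-off → the dragonfly die-off
Length: 3 steps.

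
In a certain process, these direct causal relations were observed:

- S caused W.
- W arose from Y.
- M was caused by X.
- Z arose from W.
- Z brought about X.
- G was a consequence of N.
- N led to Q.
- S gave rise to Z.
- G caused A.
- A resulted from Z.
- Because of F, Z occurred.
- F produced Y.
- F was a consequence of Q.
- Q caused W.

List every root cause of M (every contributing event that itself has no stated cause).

Tracing upstream from M: M ← X ← Z ← F ← Q ← N.
A separate upstream branch: M ← X ← Z ← S.
Each of those chain origins has no stated cause.

N, S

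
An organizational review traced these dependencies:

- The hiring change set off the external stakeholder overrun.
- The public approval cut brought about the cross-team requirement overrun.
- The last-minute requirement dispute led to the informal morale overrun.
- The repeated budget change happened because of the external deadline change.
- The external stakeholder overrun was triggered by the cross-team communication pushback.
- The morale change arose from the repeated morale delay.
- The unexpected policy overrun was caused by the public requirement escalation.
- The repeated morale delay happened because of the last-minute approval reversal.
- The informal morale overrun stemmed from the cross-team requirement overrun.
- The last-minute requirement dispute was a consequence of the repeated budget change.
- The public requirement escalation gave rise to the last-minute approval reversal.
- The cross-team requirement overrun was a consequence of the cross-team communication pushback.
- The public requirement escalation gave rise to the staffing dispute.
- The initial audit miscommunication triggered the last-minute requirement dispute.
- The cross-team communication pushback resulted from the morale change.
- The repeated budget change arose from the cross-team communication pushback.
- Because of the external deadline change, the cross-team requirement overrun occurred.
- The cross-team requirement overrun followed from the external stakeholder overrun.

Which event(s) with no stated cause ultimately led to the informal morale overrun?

the external deadline change, the hiring change, the initial audit miscommunication, the public approval cut, the public requirement escalation

Tracing upstream from the informal morale overrun: the informal morale overrun ← the cross-team requirement overrun ← the cross-team communication pushback ← the morale change ← the repeated morale delay ← the last-minute approval reversal ← the public requirement escalation.
A separate upstream branch: the informal morale overrun ← the cross-team requirement overrun ← the external stakeholder overrun ← the hiring change.
A separate upstream branch: the informal morale overrun ← the last-minute requirement dispute ← the initial audit miscommunication.
A separate upstream branch: the informal morale overrun ← the cross-team requirement overrun ← the external deadline change.
A separate upstream branch: the informal morale overrun ← the cross-team requirement overrun ← the public approval cut.
Each of those chain origins has no stated cause.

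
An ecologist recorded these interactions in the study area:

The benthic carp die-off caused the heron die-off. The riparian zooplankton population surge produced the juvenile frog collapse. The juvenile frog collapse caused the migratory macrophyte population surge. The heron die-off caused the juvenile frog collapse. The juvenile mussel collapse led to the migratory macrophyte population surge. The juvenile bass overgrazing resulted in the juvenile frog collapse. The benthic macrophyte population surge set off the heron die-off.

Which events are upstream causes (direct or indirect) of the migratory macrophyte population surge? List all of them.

Immediate causes of the migratory macrophyte population surge: the juvenile frog collapse, the juvenile mussel collapse.
Further upstream: the juvenile bass overgrazing, the benthic macrophyte population surge, the benthic carp die-off, the heron die-off, the riparian zooplankton population surge.

the benthic carp die-off, the benthic macrophyte population surge, the heron die-off, the juvenile bass overgrazing, the juvenile frog collapse, the juvenile mussel collapse, the riparian zooplankton population surge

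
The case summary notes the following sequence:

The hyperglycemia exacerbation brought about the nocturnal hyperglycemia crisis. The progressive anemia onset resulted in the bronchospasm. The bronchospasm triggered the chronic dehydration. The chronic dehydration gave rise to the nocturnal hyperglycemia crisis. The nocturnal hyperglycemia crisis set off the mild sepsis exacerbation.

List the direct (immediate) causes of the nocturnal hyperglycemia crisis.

Upstream contributors include the progressive anemia onset, the bronchospasm, but only the chronic dehydration, the hyperglycemia exacerbation feed directly into the nocturnal hyperglycemia crisis.

the chronic dehydration, the hyperglycemia exacerbation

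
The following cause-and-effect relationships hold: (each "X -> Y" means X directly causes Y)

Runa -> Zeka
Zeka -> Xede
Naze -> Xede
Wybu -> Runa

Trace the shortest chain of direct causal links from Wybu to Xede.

Wybu → Runa → Zeka → Xede

Wybu → Runa
Runa → Zeka
Zeka → Xede
Length: 3 steps.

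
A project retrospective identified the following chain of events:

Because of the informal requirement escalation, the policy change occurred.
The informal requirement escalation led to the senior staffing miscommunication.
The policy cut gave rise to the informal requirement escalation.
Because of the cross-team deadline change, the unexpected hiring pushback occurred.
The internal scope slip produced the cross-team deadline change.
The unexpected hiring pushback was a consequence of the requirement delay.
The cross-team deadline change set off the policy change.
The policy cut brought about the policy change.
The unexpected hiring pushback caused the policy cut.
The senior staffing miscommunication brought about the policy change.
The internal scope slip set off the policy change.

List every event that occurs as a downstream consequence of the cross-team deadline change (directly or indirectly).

the informal requirement escalation, the policy change, the policy cut, the senior staffing miscommunication, the unexpected hiring pushback

Direct effects: the unexpected hiring pushback, the policy change.
2 steps out: the policy cut.
3 steps out: the informal requirement escalation.
4 steps out: the senior staffing miscommunication.
Not reachable from it: the internal scope slip, the requirement delay.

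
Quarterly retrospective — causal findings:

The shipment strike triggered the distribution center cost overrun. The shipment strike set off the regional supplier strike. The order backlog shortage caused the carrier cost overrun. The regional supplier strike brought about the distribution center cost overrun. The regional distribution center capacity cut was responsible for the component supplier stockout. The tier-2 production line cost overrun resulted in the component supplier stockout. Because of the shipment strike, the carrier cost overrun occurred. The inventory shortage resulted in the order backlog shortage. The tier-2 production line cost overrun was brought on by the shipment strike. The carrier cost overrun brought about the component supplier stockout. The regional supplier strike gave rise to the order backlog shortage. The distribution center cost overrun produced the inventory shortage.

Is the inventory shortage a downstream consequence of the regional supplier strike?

Yes

There is a causal chain: the regional supplier strike → the distribution center cost overrun → the inventory shortage.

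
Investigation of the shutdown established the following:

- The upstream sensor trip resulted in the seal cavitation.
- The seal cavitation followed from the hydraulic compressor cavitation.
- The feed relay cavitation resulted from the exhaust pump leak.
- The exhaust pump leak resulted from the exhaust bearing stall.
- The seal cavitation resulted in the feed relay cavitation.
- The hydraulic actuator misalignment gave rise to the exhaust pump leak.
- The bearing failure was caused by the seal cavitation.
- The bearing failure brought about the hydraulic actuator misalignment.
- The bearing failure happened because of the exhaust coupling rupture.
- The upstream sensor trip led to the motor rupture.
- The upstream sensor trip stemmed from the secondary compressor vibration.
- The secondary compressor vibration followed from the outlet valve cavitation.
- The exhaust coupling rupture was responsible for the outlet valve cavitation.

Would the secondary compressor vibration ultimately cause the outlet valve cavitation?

The secondary compressor vibration leads to the upstream sensor trip, the seal cavitation, the bearing failure, the motor rupture, the hydraulic actuator misalignment, the exhaust pump leak, the feed relay cavitation; the outlet valve cavitation is not among them.

No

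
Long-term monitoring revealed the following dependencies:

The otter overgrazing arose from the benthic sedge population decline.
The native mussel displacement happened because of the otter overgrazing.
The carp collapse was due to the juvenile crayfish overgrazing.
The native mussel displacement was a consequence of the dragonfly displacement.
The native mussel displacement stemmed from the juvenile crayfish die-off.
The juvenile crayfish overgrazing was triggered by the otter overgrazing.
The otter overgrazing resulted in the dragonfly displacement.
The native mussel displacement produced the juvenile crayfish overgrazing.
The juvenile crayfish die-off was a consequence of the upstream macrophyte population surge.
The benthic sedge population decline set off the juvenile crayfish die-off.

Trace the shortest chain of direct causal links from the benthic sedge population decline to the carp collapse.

the benthic sedge population decline → the otter overgrazing
the otter overgrazing → the juvenile crayfish overgrazing
the juvenile crayfish overgrazing → the carp collapse
Length: 3 steps.

the benthic sedge population decline → the otter overgrazing → the juvenile crayfish overgrazing → the carp collapse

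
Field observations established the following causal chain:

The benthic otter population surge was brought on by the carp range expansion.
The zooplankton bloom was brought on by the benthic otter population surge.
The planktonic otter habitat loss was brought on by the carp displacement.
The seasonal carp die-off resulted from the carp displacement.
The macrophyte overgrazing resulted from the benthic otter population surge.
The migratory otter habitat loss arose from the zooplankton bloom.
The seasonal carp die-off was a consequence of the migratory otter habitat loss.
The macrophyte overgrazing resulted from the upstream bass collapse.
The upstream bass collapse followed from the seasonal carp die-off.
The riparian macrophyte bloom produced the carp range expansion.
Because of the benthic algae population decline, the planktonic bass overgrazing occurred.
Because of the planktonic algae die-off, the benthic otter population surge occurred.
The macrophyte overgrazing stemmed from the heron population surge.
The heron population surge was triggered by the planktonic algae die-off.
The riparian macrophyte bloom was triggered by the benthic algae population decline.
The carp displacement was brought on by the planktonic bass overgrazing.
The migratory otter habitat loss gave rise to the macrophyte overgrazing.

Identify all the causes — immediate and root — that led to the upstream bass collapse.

the benthic algae population decline, the benthic otter population surge, the carp displacement, the carp range expansion, the migratory otter habitat loss, the planktonic algae die-off, the planktonic bass overgrazing, the riparian macrophyte bloom, the seasonal carp die-off, the zooplankton bloom

Immediate cause of the upstream bass collapse: the seasonal carp die-off.
Further upstream: the benthic algae population decline, the riparian macrophyte bloom, the carp range expansion, the planktonic bass overgrazing, the carp displacement, the planktonic algae die-off, the benthic otter population surge, the zooplankton bloom, the migratory otter habitat loss.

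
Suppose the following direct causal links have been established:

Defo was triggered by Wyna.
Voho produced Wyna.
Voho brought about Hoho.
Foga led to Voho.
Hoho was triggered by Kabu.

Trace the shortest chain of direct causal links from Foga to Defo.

Foga → Voho → Wyna → Defo

Foga → Voho
Voho → Wyna
Wyna → Defo
Length: 3 steps.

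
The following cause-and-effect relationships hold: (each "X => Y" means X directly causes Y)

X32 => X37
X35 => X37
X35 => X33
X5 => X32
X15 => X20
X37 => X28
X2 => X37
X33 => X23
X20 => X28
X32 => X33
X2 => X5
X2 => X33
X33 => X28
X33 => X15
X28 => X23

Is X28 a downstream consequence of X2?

Yes

There is a causal chain: X2 → X33 → X28.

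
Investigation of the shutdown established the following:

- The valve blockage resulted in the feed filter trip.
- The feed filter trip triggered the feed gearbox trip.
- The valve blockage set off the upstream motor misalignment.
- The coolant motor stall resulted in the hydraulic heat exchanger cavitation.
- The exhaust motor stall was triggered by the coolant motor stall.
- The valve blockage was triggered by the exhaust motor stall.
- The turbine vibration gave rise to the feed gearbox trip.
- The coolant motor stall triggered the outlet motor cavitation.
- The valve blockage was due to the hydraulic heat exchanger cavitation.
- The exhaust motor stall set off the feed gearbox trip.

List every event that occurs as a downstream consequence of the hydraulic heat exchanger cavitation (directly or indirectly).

the feed filter trip, the feed gearbox trip, the upstream motor misalignment, the valve blockage

Direct effects: the valve blockage.
2 steps out: the feed filter trip, the upstream motor misalignment.
3 steps out: the feed gearbox trip.
Not reachable from it: the coolant motor stall, the outlet motor cavitation, the exhaust motor stall, the turbine vibration.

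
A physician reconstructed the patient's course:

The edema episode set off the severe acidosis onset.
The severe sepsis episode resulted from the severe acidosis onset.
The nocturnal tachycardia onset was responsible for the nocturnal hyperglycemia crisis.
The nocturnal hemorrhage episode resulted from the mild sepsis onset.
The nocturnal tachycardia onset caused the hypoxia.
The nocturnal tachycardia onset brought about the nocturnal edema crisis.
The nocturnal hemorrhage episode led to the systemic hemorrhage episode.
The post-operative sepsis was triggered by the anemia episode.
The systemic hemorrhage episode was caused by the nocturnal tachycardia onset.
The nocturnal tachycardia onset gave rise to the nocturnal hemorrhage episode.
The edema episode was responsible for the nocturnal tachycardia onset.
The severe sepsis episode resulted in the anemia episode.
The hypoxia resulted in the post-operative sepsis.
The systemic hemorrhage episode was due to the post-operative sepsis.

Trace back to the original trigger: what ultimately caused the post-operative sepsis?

the edema episode

Tracing upstream from the post-operative sepsis: the post-operative sepsis ← the hypoxia ← the nocturnal tachycardia onset ← the edema episode.
The edema episode has no stated cause, so it is the root.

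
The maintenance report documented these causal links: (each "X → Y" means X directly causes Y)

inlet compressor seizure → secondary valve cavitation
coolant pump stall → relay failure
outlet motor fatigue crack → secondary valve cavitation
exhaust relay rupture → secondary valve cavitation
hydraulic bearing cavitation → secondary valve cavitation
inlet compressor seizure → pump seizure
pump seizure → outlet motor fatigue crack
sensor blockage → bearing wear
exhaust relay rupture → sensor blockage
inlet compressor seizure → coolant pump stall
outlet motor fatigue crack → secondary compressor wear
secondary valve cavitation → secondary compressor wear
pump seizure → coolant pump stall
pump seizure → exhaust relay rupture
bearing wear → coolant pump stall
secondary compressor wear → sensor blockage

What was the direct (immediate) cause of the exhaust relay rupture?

Upstream contributors include the inlet compressor seizure, but only the pump seizure feeds directly into the exhaust relay rupture.

the pump seizure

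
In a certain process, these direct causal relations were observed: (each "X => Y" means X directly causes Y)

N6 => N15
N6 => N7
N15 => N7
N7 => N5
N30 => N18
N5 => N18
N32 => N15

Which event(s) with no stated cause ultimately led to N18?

Tracing upstream from N18: N18 ← N5 ← N7 ← N15 ← N32.
A separate upstream branch: N18 ← N5 ← N7 ← N6.
A separate upstream branch: N18 ← N30.
Each of those chain origins has no stated cause.

N30, N32, N6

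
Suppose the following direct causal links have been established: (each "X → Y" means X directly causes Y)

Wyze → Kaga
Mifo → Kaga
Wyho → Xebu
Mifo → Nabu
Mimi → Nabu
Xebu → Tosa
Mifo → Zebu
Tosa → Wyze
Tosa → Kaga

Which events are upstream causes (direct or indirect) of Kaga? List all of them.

Mifo, Tosa, Wyho, Wyze, Xebu

Immediate causes of Kaga: Mifo, Tosa, Wyze.
Further upstream: Wyho, Xebu.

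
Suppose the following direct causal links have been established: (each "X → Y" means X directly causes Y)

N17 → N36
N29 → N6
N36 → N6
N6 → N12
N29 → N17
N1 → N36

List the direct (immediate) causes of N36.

Upstream contributors include N29, but only N1, N17 feed directly into N36.

N1, N17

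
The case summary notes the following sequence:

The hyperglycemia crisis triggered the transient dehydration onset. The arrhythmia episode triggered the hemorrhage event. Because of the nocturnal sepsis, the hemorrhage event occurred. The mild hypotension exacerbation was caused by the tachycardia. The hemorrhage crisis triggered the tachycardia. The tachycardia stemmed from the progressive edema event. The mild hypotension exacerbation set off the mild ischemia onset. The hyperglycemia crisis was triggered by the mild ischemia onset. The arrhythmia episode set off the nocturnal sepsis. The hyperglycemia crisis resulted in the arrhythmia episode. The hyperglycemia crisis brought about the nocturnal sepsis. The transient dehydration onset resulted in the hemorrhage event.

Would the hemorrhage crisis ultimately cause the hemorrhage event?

There is a causal chain: the hemorrhage crisis → the tachycardia → the mild hypotension exacerbation → the mild ischemia onset → the hyperglycemia crisis → the transient dehydration onset → the hemorrhage event.

Yes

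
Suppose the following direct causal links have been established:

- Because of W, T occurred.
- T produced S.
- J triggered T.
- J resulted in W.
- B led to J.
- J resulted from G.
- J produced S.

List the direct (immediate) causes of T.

Upstream contributors include B, G, but only J, W feed directly into T.

J, W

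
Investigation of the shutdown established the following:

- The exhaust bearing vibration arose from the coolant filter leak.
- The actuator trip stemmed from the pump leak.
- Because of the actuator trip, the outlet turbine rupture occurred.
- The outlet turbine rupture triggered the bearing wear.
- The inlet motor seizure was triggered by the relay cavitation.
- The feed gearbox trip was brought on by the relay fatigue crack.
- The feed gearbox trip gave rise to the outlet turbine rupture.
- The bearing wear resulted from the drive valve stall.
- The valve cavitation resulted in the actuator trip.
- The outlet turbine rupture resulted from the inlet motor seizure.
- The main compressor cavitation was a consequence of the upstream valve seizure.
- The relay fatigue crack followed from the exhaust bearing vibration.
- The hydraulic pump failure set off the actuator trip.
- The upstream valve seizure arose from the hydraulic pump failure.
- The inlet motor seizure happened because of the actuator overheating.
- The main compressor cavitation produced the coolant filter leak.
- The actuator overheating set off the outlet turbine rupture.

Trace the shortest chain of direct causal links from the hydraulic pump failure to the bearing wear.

the hydraulic pump failure → the actuator trip
the actuator trip → the outlet turbine rupture
the outlet turbine rupture → the bearing wear
Length: 3 steps.

the hydraulic pump failure → the actuator trip → the outlet turbine rupture → the bearing wear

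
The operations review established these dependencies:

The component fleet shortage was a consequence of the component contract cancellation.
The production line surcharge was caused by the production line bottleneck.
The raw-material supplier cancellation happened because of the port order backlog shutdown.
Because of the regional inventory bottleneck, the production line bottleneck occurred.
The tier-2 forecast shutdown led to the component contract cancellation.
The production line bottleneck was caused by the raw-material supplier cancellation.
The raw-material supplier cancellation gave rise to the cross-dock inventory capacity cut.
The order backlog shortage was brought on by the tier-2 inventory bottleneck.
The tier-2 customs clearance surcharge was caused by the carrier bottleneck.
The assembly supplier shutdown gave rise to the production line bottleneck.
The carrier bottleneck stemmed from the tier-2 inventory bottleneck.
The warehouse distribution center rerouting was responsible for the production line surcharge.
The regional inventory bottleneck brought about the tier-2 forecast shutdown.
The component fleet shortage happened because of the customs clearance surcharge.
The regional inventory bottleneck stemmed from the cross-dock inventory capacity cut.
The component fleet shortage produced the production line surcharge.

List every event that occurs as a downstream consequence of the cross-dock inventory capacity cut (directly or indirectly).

Direct effects: the regional inventory bottleneck.
2 steps out: the tier-2 forecast shutdown, the production line bottleneck.
3 steps out: the component contract cancellation, the production line surcharge.
4 steps out: the component fleet shortage.
Not reachable from it: the tier-2 inventory bottleneck, the order backlog shortage, the port order backlog shutdown, the raw-material supplier cancellation, the carrier bottleneck, the customs clearance surcharge, the tier-2 customs clearance surcharge, the assembly supplier shutdown, the warehouse distribution center rerouting.

the component contract cancellation, the component fleet shortage, the production line bottleneck, the production line surcharge, the regional inventory bottleneck, the tier-2 forecast shutdown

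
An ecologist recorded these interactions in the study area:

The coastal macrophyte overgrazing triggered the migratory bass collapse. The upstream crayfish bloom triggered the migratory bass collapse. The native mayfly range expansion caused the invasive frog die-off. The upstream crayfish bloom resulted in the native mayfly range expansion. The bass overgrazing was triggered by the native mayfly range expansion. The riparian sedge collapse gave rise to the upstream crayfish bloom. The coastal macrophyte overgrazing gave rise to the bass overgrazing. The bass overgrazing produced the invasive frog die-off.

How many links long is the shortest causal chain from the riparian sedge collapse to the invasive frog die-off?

Shortest chain: the riparian sedge collapse → the upstream crayfish bloom → the native mayfly range expansion → the invasive frog die-off.

3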